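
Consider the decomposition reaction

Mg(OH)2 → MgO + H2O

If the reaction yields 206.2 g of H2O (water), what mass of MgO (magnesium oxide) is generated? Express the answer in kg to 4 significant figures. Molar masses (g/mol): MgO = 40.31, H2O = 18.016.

n(H2O) = 206.20 g / 18.016 g/mol = 11.445 mol.
From the equation the H2O:MgO mole ratio is 1:1, so n(MgO) = 11.445 × 1/1 = 11.445 mol.
Mass of MgO = 11.445 mol × 40.31 g/mol = 461.36 g.
Converting to kg: 461.36 g = 0.4614 kg.

0.4614 kg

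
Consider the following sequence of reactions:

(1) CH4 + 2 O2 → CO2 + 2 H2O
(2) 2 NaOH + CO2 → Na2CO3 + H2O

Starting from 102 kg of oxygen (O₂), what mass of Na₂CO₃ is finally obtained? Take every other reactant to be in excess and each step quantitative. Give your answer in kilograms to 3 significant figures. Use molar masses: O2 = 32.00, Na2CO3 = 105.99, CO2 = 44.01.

169 kg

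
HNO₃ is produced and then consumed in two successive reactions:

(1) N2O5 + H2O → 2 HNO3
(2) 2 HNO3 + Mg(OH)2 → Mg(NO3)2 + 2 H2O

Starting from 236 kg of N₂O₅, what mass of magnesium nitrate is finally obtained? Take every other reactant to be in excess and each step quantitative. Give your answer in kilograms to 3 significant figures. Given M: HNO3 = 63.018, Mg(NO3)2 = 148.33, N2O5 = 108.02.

324 kg

236 kg = 236000 g.
n(N2O5) = 236000 / 108.02 = 2185 mol.
Step 1 gives a 1:2 ratio of N2O5 to HNO3, so n(HNO3) = 4370 mol.
In step 2 the HNO3:Mg(NO3)2 ratio is 2:1, so n(Mg(NO3)2) = 2185 mol.
Mass of Mg(NO3)2 = 2185 × 148.33 = 324100 g = 324 kg.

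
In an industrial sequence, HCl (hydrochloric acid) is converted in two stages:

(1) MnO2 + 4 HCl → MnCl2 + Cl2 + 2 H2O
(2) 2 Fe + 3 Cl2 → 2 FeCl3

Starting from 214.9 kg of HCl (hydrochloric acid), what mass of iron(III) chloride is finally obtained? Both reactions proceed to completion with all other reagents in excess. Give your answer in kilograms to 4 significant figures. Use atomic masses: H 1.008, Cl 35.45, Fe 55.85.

M(HCl) = 1.008 + 35.45 = 36.458 g/mol.
M(FeCl3) = 55.85 + 3(35.45) = 162.20 g/mol.
214.9 kg = 214900 g.
n(HCl) = 214900 / 36.458 = 5894.5 mol.
Step 1 gives a 4:1 ratio of HCl to Cl2, so n(Cl2) = 1473.6 mol.
In step 2 the Cl2:FeCl3 ratio is 3:2, so n(FeCl3) = 982.41 mol.
Mass of FeCl3 = 982.41 × 162.20 = 159350 g = 159.3 kg.

159.3 kg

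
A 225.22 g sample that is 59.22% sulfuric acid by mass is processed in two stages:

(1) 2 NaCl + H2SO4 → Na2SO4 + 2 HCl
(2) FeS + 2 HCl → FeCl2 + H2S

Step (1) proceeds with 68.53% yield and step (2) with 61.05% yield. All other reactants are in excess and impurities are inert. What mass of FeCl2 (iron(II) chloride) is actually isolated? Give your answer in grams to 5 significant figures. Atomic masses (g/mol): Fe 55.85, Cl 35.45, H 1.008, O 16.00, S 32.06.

72.115 g

Pure H2SO4 = 225.22 × 0.5922 = 133.375 g.
M(H2SO4) = 2(1.008) + 32.06 + 4(16.00) = 98.076 g/mol.
M(FeCl2) = 55.85 + 2(35.45) = 126.75 g/mol.
n(H2SO4) = 133.375 / 98.076 = 1.35992 mol.
Step 1 (H2SO4:HCl = 1:2): theoretical n(HCl) = 2.71984 mol; at 68.53% yield, n(HCl) = 1.86390 mol.
Step 2 (HCl:FeCl2 = 2:1): theoretical n(FeCl2) = 0.931952 mol, so theoretical mass = 0.931952 × 126.75 = 118.125 g.
At 61.05% yield, actual mass of FeCl2 = 118.125 × 0.6105 = 72.1152 g.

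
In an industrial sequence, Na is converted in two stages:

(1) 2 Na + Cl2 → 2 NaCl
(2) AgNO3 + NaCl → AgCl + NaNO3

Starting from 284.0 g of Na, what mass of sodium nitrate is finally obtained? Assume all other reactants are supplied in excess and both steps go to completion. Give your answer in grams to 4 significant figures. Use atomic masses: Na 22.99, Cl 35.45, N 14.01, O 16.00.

1050 g

M(Na) = 22.99 g/mol.
M(NaNO3) = 22.99 + 14.01 + 3(16.00) = 85.00 g/mol.
n(Na) = 284.00 / 22.99 = 12.353 mol.
Step 1 gives a 2:2 ratio of Na to NaCl, so n(NaCl) = 12.353 mol.
In step 2 the NaCl:NaNO3 ratio is 1:1, so n(NaNO3) = 12.353 mol.
Mass of NaNO3 = 12.353 × 85.00 = 1050.0 g.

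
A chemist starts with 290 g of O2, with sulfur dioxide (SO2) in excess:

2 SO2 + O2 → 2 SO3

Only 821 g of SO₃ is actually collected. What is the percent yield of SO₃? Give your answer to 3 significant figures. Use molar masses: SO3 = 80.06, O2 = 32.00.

56.6 %

n(O2) = 290.0 g / 32.00 g/mol = 9.062 mol.
From the equation the O2:SO3 mole ratio is 1:2, so n(SO3) = 9.062 × 2/1 = 18.12 mol.
Mass of SO3 = 18.12 mol × 80.06 g/mol = 1451 g.
This is the theoretical yield. Percent yield = 821 g / 1451 g × 100% = 56.58%.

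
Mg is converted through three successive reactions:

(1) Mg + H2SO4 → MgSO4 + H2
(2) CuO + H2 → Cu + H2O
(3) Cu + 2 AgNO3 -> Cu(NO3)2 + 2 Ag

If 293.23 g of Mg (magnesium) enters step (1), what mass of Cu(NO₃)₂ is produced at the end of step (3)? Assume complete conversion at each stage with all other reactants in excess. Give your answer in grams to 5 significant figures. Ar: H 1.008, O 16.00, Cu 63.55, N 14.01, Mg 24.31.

M(Mg) = 24.31 g/mol.
M(Cu(NO3)2) = 63.55 + 2(14.01) + 6(16.00) = 187.57 g/mol.
n(Mg) = 293.23 / 24.31 = 12.0621 mol.
Reaction (1): Mg→H2 ratio 1:1 ⇒ n(H2) = 12.0621 mol.
Reaction (2): H2→Cu ratio 1:1 ⇒ n(Cu) = 12.0621 mol.
Reaction (3): Cu→Cu(NO3)2 ratio 1:1 ⇒ n(Cu(NO3)2) = 12.0621 mol.
Mass of Cu(NO3)2 = 12.0621 × 187.57 = 2262.49 g.

2262.5 g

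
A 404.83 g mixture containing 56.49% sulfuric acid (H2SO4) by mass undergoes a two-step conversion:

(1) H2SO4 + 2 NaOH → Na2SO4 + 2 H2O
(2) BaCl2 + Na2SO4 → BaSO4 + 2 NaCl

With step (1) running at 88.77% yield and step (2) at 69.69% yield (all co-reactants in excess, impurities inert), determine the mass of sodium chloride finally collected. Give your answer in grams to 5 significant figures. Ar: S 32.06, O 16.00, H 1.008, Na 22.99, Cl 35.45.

168.60 g

Pure H2SO4 = 404.83 × 0.5649 = 228.688 g.
M(H2SO4) = 2(1.008) + 32.06 + 4(16.00) = 98.076 g/mol.
M(NaCl) = 22.99 + 35.45 = 58.44 g/mol.
n(H2SO4) = 228.688 / 98.076 = 2.33175 mol.
Step 1 (H2SO4:Na2SO4 = 1:1): theoretical n(Na2SO4) = 2.33175 mol; at 88.77% yield, n(Na2SO4) = 2.06989 mol.
Step 2 (Na2SO4:NaCl = 1:2): theoretical n(NaCl) = 4.13978 mol, so theoretical mass = 4.13978 × 58.44 = 241.929 g.
At 69.69% yield, actual mass of NaCl = 241.929 × 0.6969 = 168.600 g.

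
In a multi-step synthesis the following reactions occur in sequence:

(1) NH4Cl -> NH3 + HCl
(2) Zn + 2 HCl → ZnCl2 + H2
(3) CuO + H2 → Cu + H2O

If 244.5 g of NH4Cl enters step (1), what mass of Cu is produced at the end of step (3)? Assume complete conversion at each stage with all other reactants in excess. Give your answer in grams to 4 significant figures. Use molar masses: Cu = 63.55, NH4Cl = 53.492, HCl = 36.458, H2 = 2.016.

145.2 g

n(NH4Cl) = 244.5 / 53.492 = 4.5708 mol.
Reaction (1): NH4Cl→HCl ratio 1:1 ⇒ n(HCl) = 4.5708 mol.
Reaction (2): HCl→H2 ratio 2:1 ⇒ n(H2) = 2.2854 mol.
Reaction (3): H2→Cu ratio 1:1 ⇒ n(Cu) = 2.2854 mol.
Mass of Cu = 2.2854 × 63.55 = 145.24 g.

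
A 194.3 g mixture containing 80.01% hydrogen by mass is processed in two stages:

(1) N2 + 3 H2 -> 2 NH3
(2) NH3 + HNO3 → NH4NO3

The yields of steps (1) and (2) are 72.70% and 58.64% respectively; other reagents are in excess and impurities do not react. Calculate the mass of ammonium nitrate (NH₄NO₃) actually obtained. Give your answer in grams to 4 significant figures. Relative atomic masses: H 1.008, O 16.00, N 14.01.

1754 g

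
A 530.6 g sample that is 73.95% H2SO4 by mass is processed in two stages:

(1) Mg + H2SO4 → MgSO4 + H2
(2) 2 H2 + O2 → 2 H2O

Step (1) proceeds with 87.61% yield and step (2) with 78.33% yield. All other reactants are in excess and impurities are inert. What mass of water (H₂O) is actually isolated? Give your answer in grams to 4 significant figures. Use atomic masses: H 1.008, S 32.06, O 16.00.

49.46 g

Pure H2SO4 = 530.6 × 0.7395 = 392.38 g.
M(H2SO4) = 2(1.008) + 32.06 + 4(16.00) = 98.076 g/mol.
M(H2O) = 2(1.008) + 16.00 = 18.016 g/mol.
n(H2SO4) = 392.38 / 98.076 = 4.0008 mol.
Step 1 (H2SO4:H2 = 1:1): theoretical n(H2) = 4.0008 mol; at 87.61% yield, n(H2) = 3.5051 mol.
Step 2 (H2:H2O = 2:2): theoretical n(H2O) = 3.5051 mol, so theoretical mass = 3.5051 × 18.016 = 63.147 g.
At 78.33% yield, actual mass of H2O = 63.147 × 0.7833 = 49.463 g.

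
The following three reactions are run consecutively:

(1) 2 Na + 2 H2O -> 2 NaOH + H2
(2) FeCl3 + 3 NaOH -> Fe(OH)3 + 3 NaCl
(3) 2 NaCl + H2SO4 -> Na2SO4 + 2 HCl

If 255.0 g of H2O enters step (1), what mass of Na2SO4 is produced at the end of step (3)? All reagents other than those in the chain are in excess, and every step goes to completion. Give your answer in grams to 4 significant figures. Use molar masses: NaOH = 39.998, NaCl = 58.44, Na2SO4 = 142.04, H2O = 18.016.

n(H2O) = 255.0 / 18.016 = 14.154 mol.
Reaction (1): H2O→NaOH ratio 2:2 ⇒ n(NaOH) = 14.154 mol.
Reaction (2): NaOH→NaCl ratio 3:3 ⇒ n(NaCl) = 14.154 mol.
Reaction (3): NaCl→Na2SO4 ratio 2:1 ⇒ n(Na2SO4) = 7.0770 mol.
Mass of Na2SO4 = 7.0770 × 142.04 = 1005.2 g.

1005 g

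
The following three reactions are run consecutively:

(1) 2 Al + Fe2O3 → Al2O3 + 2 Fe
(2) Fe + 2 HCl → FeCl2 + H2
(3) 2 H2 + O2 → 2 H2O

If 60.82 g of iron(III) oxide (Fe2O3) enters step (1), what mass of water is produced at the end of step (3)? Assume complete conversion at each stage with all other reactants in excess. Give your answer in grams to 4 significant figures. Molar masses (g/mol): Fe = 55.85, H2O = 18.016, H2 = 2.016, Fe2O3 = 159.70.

13.72 g

n(Fe2O3) = 60.82 / 159.70 = 0.38084 mol.
Reaction (1): Fe2O3→Fe ratio 1:2 ⇒ n(Fe) = 0.76168 mol.
Reaction (2): Fe→H2 ratio 1:1 ⇒ n(H2) = 0.76168 mol.
Reaction (3): H2→H2O ratio 2:2 ⇒ n(H2O) = 0.76168 mol.
Mass of H2O = 0.76168 × 18.016 = 13.722 g.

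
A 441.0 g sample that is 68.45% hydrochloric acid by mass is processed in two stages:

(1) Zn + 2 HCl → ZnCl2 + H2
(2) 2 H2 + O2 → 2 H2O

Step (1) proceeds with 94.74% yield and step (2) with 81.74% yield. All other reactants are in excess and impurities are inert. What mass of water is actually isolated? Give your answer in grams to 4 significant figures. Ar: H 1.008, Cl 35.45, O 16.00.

57.76 g

Pure HCl = 441.0 × 0.6845 = 301.86 g.
M(HCl) = 1.008 + 35.45 = 36.458 g/mol.
M(H2O) = 2(1.008) + 16.00 = 18.016 g/mol.
n(HCl) = 301.86 / 36.458 = 8.2798 mol.
Step 1 (HCl:H2 = 2:1): theoretical n(H2) = 4.1399 mol; at 94.74% yield, n(H2) = 3.9221 mol.
Step 2 (H2:H2O = 2:2): theoretical n(H2O) = 3.9221 mol, so theoretical mass = 3.9221 × 18.016 = 70.661 g.
At 81.74% yield, actual mass of H2O = 70.661 × 0.8174 = 57.758 g.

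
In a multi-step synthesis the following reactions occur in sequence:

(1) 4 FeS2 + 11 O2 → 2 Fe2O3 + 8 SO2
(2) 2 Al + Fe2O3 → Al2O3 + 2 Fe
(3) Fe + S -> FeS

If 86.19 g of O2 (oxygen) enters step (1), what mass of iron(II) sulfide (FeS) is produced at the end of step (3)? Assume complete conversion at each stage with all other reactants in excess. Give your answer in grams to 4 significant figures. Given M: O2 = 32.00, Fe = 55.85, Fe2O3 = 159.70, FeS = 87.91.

86.10 g

n(O2) = 86.19 / 32.00 = 2.6934 mol.
Reaction (1): O2→Fe2O3 ratio 11:2 ⇒ n(Fe2O3) = 0.48972 mol.
Reaction (2): Fe2O3→Fe ratio 1:2 ⇒ n(Fe) = 0.97943 mol.
Reaction (3): Fe→FeS ratio 1:1 ⇒ n(FeS) = 0.97943 mol.
Mass of FeS = 0.97943 × 87.91 = 86.102 g.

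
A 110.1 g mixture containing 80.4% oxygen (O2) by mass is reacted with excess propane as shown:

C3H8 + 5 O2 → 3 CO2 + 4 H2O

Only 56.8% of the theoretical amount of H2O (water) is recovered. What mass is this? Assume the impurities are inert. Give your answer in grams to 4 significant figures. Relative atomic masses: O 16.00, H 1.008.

22.65 g

Pure O2 available = 110.1 g × 0.804 = 88.520 g.
M(O2) = 2(16.00) = 32.00 g/mol.
M(H2O) = 2(1.008) + 16.00 = 18.016 g/mol.
n(O2) = 88.520 g / 32.00 g/mol = 2.7663 mol.
From the equation the O2:H2O mole ratio is 5:4, so n(H2O) = 2.7663 × 4/5 = 2.2130 mol.
Mass of H2O = 2.2130 mol × 18.016 g/mol = 39.870 g.
Actual mass collected = 39.870 g × 0.568 = 22.646 g.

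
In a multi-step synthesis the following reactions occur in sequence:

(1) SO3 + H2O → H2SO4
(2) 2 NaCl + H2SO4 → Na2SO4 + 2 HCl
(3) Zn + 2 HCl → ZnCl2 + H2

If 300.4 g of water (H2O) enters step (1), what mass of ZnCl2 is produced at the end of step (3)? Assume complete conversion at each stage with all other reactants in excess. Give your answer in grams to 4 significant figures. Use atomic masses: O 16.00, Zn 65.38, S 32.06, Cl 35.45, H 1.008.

2272 g

M(H2O) = 2(1.008) + 16.00 = 18.016 g/mol.
M(ZnCl2) = 65.38 + 2(35.45) = 136.28 g/mol.
n(H2O) = 300.4 / 18.016 = 16.674 mol.
Reaction (1): H2O→H2SO4 ratio 1:1 ⇒ n(H2SO4) = 16.674 mol.
Reaction (2): H2SO4→HCl ratio 1:2 ⇒ n(HCl) = 33.348 mol.
Reaction (3): HCl→ZnCl2 ratio 2:1 ⇒ n(ZnCl2) = 16.674 mol.
Mass of ZnCl2 = 16.674 × 136.28 = 2272.3 g.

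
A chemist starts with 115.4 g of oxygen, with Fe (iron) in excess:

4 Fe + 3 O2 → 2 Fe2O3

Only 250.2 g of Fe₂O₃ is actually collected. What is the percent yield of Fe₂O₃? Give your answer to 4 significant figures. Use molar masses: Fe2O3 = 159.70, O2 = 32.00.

65.17 %

n(O2) = 115.40 g / 32.00 g/mol = 3.6063 mol.
From the equation the O2:Fe2O3 mole ratio is 3:2, so n(Fe2O3) = 3.6063 × 2/3 = 2.4042 mol.
Mass of Fe2O3 = 2.4042 mol × 159.70 g/mol = 383.95 g.
This is the theoretical yield. Percent yield = 250.2 g / 383.95 g × 100% = 65.166%.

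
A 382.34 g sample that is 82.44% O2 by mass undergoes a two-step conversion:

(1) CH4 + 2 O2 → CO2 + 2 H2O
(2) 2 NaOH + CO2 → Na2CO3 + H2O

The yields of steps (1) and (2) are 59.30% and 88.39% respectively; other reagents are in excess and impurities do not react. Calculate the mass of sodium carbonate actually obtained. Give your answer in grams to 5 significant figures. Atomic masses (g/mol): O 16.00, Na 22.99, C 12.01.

273.61 g

Pure O2 = 382.34 × 0.8244 = 315.201 g.
M(O2) = 2(16.00) = 32.00 g/mol.
M(Na2CO3) = 2(22.99) + 12.01 + 3(16.00) = 105.99 g/mol.
n(O2) = 315.201 / 32.00 = 9.85003 mol.
Step 1 (O2:CO2 = 2:1): theoretical n(CO2) = 4.92502 mol; at 59.30% yield, n(CO2) = 2.92054 mol.
Step 2 (CO2:Na2CO3 = 1:1): theoretical n(Na2CO3) = 2.92054 mol, so theoretical mass = 2.92054 × 105.99 = 309.548 g.
At 88.39% yield, actual mass of Na2CO3 = 309.548 × 0.8839 = 273.609 g.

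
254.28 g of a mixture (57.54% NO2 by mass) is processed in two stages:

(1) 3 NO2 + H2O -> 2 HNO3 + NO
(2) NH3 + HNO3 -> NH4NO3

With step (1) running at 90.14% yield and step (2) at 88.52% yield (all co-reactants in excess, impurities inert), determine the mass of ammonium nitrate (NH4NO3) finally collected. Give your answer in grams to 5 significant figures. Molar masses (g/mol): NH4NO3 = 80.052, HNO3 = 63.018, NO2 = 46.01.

Pure NO2 = 254.28 × 0.5754 = 146.313 g.
n(NO2) = 146.313 / 46.01 = 3.18002 mol.
Step 1 (NO2:HNO3 = 3:2): theoretical n(HNO3) = 2.12001 mol; at 90.14% yield, n(HNO3) = 1.91098 mol.
Step 2 (HNO3:NH4NO3 = 1:1): theoretical n(NH4NO3) = 1.91098 mol, so theoretical mass = 1.91098 × 80.052 = 152.978 g.
At 88.52% yield, actual mass of NH4NO3 = 152.978 × 0.8852 = 135.416 g.

135.42 g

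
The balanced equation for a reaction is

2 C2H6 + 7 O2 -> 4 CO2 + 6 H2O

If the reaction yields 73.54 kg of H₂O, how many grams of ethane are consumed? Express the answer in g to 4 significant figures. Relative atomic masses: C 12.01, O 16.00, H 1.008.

M(H2O) = 2(1.008) + 16.00 = 18.016 g/mol.
M(C2H6) = 2(12.01) + 6(1.008) = 30.068 g/mol.
Convert: 73.54 kg = 73540 g.
n(H2O) = 73540 g / 18.016 g/mol = 4081.9 mol.
From the equation the H2O:C2H6 mole ratio is 6:2, so n(C2H6) = 4081.9 × 2/6 = 1360.6 mol.
Mass of C2H6 = 1360.6 mol × 30.068 g/mol = 40912 g.

40910 g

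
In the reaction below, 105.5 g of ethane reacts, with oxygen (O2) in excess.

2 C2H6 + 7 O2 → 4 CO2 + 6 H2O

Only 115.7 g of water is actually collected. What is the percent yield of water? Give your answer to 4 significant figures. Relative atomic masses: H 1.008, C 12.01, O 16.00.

61.01 %

M(C2H6) = 2(12.01) + 6(1.008) = 30.068 g/mol.
M(H2O) = 2(1.008) + 16.00 = 18.016 g/mol.
n(C2H6) = 105.50 g / 30.068 g/mol = 3.5087 mol.
From the equation the C2H6:H2O mole ratio is 2:6, so n(H2O) = 3.5087 × 6/2 = 10.526 mol.
Mass of H2O = 10.526 mol × 18.016 g/mol = 189.64 g.
This is the theoretical yield. Percent yield = 115.7 g / 189.64 g × 100% = 61.011%.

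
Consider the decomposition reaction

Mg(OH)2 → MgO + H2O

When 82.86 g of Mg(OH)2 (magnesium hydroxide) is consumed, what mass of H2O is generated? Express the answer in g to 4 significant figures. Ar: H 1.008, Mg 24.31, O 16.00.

25.59 g

M(Mg(OH)2) = 24.31 + 2(16.00) + 2(1.008) = 58.326 g/mol.
M(H2O) = 2(1.008) + 16.00 = 18.016 g/mol.
n(Mg(OH)2) = 82.860 g / 58.326 g/mol = 1.4206 mol.
From the equation the Mg(OH)2:H2O mole ratio is 1:1, so n(H2O) = 1.4206 × 1/1 = 1.4206 mol.
Mass of H2O = 1.4206 mol × 18.016 g/mol = 25.594 g.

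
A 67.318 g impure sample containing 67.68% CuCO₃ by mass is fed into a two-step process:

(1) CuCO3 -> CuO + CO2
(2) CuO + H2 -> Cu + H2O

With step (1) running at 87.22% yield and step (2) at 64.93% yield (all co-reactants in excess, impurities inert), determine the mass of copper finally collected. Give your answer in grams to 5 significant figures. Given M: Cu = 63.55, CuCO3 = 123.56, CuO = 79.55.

13.271 g

Pure CuCO3 = 67.318 × 0.6768 = 45.5608 g.
n(CuCO3) = 45.5608 / 123.56 = 0.368734 mol.
Step 1 (CuCO3:CuO = 1:1): theoretical n(CuO) = 0.368734 mol; at 87.22% yield, n(CuO) = 0.321610 mol.
Step 2 (CuO:Cu = 1:1): theoretical n(Cu) = 0.321610 mol, so theoretical mass = 0.321610 × 63.55 = 20.4383 g.
At 64.93% yield, actual mass of Cu = 20.4383 × 0.6493 = 13.2706 g.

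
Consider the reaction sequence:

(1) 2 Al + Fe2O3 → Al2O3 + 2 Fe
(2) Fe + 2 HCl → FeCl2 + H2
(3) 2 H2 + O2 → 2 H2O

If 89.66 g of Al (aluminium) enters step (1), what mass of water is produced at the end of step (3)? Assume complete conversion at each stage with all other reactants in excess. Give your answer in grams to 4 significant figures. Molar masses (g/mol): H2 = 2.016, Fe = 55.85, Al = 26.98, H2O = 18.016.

59.87 g

n(Al) = 89.66 / 26.98 = 3.3232 mol.
Reaction (1): Al→Fe ratio 2:2 ⇒ n(Fe) = 3.3232 mol.
Reaction (2): Fe→H2 ratio 1:1 ⇒ n(H2) = 3.3232 mol.
Reaction (3): H2→H2O ratio 2:2 ⇒ n(H2O) = 3.3232 mol.
Mass of H2O = 3.3232 × 18.016 = 59.871 g.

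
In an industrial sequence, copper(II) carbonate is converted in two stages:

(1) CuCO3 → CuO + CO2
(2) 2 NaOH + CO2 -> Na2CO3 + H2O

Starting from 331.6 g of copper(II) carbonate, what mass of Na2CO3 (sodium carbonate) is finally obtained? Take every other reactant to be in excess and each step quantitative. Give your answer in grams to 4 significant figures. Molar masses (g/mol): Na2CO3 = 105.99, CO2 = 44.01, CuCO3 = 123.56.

284.4 g

n(CuCO3) = 331.60 / 123.56 = 2.6837 mol.
Step 1 gives a 1:1 ratio of CuCO3 to CO2, so n(CO2) = 2.6837 mol.
In step 2 the CO2:Na2CO3 ratio is 1:1, so n(Na2CO3) = 2.6837 mol.
Mass of Na2CO3 = 2.6837 × 105.99 = 284.45 g.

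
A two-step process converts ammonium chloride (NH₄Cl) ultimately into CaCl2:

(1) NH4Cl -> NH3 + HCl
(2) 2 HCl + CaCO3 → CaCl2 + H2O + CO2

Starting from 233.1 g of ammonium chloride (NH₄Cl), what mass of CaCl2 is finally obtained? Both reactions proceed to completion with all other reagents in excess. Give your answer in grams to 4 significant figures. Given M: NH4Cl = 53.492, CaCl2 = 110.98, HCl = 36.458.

n(NH4Cl) = 233.10 / 53.492 = 4.3577 mol.
Step 1 gives a 1:1 ratio of NH4Cl to HCl, so n(HCl) = 4.3577 mol.
In step 2 the HCl:CaCl2 ratio is 2:1, so n(CaCl2) = 2.1788 mol.
Mass of CaCl2 = 2.1788 × 110.98 = 241.81 g.

241.8 g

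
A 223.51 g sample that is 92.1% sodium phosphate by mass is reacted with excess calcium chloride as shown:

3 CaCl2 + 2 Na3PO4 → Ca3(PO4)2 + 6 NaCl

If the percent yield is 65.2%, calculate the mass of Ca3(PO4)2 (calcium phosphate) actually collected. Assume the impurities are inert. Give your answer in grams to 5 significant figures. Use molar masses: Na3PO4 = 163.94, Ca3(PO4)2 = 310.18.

126.97 g

Pure Na3PO4 available = 223.51 g × 0.921 = 205.853 g.
n(Na3PO4) = 205.853 g / 163.94 g/mol = 1.25566 mol.
From the equation the Na3PO4:Ca3(PO4)2 mole ratio is 2:1, so n(Ca3(PO4)2) = 1.25566 × 1/2 = 0.627829 mol.
Mass of Ca3(PO4)2 = 0.627829 mol × 310.18 g/mol = 194.740 g.
Actual mass collected = 194.740 g × 0.652 = 126.971 g.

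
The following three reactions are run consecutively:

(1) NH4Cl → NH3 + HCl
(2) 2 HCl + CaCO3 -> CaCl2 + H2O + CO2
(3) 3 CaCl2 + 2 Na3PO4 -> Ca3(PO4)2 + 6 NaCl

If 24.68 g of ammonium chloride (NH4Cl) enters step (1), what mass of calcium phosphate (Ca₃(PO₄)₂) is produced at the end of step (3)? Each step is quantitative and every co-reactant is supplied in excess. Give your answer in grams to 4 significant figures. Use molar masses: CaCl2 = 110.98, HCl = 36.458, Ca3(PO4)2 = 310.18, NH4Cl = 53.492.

n(NH4Cl) = 24.68 / 53.492 = 0.46138 mol.
Reaction (1): NH4Cl→HCl ratio 1:1 ⇒ n(HCl) = 0.46138 mol.
Reaction (2): HCl→CaCl2 ratio 2:1 ⇒ n(CaCl2) = 0.23069 mol.
Reaction (3): CaCl2→Ca3(PO4)2 ratio 3:1 ⇒ n(Ca3(PO4)2) = 0.076896 mol.
Mass of Ca3(PO4)2 = 0.076896 × 310.18 = 23.852 g.

23.85 g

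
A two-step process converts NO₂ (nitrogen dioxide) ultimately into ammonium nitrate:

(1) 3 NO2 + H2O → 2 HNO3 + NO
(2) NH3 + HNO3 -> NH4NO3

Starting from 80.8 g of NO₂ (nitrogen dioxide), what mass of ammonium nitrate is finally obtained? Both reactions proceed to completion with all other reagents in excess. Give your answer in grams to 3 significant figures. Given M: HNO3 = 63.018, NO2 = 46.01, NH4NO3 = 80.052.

n(NO2) = 80.80 / 46.01 = 1.756 mol.
Step 1 gives a 3:2 ratio of NO2 to HNO3, so n(HNO3) = 1.171 mol.
In step 2 the HNO3:NH4NO3 ratio is 1:1, so n(NH4NO3) = 1.171 mol.
Mass of NH4NO3 = 1.171 × 80.052 = 93.72 g.

93.7 g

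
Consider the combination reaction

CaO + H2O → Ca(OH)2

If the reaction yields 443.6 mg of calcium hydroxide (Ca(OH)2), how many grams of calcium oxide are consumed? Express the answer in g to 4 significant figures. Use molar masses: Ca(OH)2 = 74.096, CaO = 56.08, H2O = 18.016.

0.3357 g

Convert: 443.6 mg = 0.44360 g.
n(Ca(OH)2) = 0.44360 g / 74.096 g/mol = 0.0059868 mol.
From the equation the Ca(OH)2:CaO mole ratio is 1:1, so n(CaO) = 0.0059868 × 1/1 = 0.0059868 mol.
Mass of CaO = 0.0059868 mol × 56.08 g/mol = 0.33574 g.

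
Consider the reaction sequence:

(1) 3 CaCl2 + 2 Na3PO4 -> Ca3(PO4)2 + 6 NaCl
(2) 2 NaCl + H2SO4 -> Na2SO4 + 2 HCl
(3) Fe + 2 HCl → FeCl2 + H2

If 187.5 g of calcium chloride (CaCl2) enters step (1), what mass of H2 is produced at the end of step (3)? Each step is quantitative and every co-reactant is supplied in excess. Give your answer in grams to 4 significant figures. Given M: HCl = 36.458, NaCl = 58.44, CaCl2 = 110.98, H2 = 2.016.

n(CaCl2) = 187.5 / 110.98 = 1.6895 mol.
Reaction (1): CaCl2→NaCl ratio 3:6 ⇒ n(NaCl) = 3.3790 mol.
Reaction (2): NaCl→HCl ratio 2:2 ⇒ n(HCl) = 3.3790 mol.
Reaction (3): HCl→H2 ratio 2:1 ⇒ n(H2) = 1.6895 mol.
Mass of H2 = 1.6895 × 2.016 = 3.4060 g.

3.406 g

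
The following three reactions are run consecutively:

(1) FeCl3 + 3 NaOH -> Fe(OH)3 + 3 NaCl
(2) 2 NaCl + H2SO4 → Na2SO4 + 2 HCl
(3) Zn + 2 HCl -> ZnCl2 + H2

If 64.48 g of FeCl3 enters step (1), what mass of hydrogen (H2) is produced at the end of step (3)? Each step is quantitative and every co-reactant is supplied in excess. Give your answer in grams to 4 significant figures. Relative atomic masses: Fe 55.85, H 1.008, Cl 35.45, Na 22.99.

1.202 g

M(FeCl3) = 55.85 + 3(35.45) = 162.20 g/mol.
M(H2) = 2(1.008) = 2.016 g/mol.
n(FeCl3) = 64.48 / 162.20 = 0.39753 mol.
Reaction (1): FeCl3→NaCl ratio 1:3 ⇒ n(NaCl) = 1.1926 mol.
Reaction (2): NaCl→HCl ratio 2:2 ⇒ n(HCl) = 1.1926 mol.
Reaction (3): HCl→H2 ratio 2:1 ⇒ n(H2) = 0.59630 mol.
Mass of H2 = 0.59630 × 2.016 = 1.2021 g.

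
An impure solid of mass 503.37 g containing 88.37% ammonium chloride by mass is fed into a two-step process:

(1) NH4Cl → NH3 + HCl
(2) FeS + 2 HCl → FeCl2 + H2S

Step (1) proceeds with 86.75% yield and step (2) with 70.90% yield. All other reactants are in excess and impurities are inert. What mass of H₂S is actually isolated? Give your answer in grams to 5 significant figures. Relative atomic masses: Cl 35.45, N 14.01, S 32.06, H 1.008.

87.144 g

Pure NH4Cl = 503.37 × 0.8837 = 444.828 g.
M(NH4Cl) = 14.01 + 4(1.008) + 35.45 = 53.492 g/mol.
M(H2S) = 2(1.008) + 32.06 = 34.076 g/mol.
n(NH4Cl) = 444.828 / 53.492 = 8.31579 mol.
Step 1 (NH4Cl:HCl = 1:1): theoretical n(HCl) = 8.31579 mol; at 86.75% yield, n(HCl) = 7.21395 mol.
Step 2 (HCl:H2S = 2:1): theoretical n(H2S) = 3.60697 mol, so theoretical mass = 3.60697 × 34.076 = 122.911 g.
At 70.90% yield, actual mass of H2S = 122.911 × 0.7090 = 87.1440 g.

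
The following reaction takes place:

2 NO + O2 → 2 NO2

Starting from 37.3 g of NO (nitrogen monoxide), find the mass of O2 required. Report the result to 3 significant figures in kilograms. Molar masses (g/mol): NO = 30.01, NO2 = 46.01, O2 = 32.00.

0.0199 kg

n(NO) = 37.30 g / 30.01 g/mol = 1.243 mol.
From the equation the NO:O2 mole ratio is 2:1, so n(O2) = 1.243 × 1/2 = 0.6215 mol.
Mass of O2 = 0.6215 mol × 32.00 g/mol = 19.89 g.
Converting to kg: 19.89 g = 0.0199 kg.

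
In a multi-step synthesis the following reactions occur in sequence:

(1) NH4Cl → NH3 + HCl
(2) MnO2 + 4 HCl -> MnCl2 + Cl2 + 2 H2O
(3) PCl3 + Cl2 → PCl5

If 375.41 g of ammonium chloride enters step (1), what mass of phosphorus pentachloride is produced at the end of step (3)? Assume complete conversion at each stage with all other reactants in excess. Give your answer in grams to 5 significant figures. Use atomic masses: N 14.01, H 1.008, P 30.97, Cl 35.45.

M(NH4Cl) = 14.01 + 4(1.008) + 35.45 = 53.492 g/mol.
M(PCl5) = 30.97 + 5(35.45) = 208.22 g/mol.
n(NH4Cl) = 375.41 / 53.492 = 7.01806 mol.
Reaction (1): NH4Cl→HCl ratio 1:1 ⇒ n(HCl) = 7.01806 mol.
Reaction (2): HCl→Cl2 ratio 4:1 ⇒ n(Cl2) = 1.75451 mol.
Reaction (3): Cl2→PCl5 ratio 1:1 ⇒ n(PCl5) = 1.75451 mol.
Mass of PCl5 = 1.75451 × 208.22 = 365.325 g.

365.33 g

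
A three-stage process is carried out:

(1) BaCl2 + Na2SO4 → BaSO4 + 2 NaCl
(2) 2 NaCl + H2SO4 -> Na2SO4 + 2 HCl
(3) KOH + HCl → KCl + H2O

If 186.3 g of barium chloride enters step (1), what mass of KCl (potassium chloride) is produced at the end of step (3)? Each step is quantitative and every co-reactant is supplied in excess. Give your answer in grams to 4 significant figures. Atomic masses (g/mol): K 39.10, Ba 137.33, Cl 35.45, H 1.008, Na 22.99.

M(BaCl2) = 137.33 + 2(35.45) = 208.23 g/mol.
M(KCl) = 39.10 + 35.45 = 74.55 g/mol.
n(BaCl2) = 186.3 / 208.23 = 0.89468 mol.
Reaction (1): BaCl2→NaCl ratio 1:2 ⇒ n(NaCl) = 1.7894 mol.
Reaction (2): NaCl→HCl ratio 2:2 ⇒ n(HCl) = 1.7894 mol.
Reaction (3): HCl→KCl ratio 1:1 ⇒ n(KCl) = 1.7894 mol.
Mass of KCl = 1.7894 × 74.55 = 133.40 g.

133.4 g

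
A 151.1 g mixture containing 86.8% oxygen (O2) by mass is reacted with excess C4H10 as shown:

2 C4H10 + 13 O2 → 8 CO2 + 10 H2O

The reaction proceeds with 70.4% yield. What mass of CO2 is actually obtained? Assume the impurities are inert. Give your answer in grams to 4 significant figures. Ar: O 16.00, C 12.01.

78.15 g

Pure O2 available = 151.1 g × 0.868 = 131.15 g.
M(O2) = 2(16.00) = 32.00 g/mol.
M(CO2) = 12.01 + 2(16.00) = 44.01 g/mol.
n(O2) = 131.15 g / 32.00 g/mol = 4.0986 mol.
From the equation the O2:CO2 mole ratio is 13:8, so n(CO2) = 4.0986 × 8/13 = 2.5222 mol.
Mass of CO2 = 2.5222 mol × 44.01 g/mol = 111.00 g.
Actual mass collected = 111.00 g × 0.704 = 78.146 g.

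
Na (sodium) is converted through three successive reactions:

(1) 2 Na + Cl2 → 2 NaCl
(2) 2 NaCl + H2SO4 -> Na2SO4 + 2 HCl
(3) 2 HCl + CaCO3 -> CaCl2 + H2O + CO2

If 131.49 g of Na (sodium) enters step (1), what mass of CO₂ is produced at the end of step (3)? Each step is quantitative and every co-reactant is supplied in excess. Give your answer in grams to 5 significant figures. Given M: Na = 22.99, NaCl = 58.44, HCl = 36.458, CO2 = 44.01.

125.86 g

n(Na) = 131.49 / 22.99 = 5.71944 mol.
Reaction (1): Na→NaCl ratio 2:2 ⇒ n(NaCl) = 5.71944 mol.
Reaction (2): NaCl→HCl ratio 2:2 ⇒ n(HCl) = 5.71944 mol.
Reaction (3): HCl→CO2 ratio 2:1 ⇒ n(CO2) = 2.85972 mol.
Mass of CO2 = 2.85972 × 44.01 = 125.856 g.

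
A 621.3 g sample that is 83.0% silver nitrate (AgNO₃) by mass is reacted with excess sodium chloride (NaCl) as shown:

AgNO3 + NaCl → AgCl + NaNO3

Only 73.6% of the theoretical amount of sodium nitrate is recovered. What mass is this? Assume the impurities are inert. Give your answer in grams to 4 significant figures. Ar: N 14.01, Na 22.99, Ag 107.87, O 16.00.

Pure AgNO3 available = 621.3 g × 0.830 = 515.68 g.
M(AgNO3) = 107.87 + 14.01 + 3(16.00) = 169.88 g/mol.
M(NaNO3) = 22.99 + 14.01 + 3(16.00) = 85.00 g/mol.
n(AgNO3) = 515.68 g / 169.88 g/mol = 3.0355 mol.
From the equation the AgNO3:NaNO3 mole ratio is 1:1, so n(NaNO3) = 3.0355 × 1/1 = 3.0355 mol.
Mass of NaNO3 = 3.0355 mol × 85.00 g/mol = 258.02 g.
Actual mass collected = 258.02 g × 0.736 = 189.90 g.

189.9 g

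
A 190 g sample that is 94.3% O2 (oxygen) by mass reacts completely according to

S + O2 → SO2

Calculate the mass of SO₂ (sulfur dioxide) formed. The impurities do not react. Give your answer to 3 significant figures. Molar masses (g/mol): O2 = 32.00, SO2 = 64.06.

359 g

Mass of pure O2 = 190 g × 0.943 = 179.2 g.
n(O2) = 179.2 g / 32.00 g/mol = 5.599 mol.
From the equation the O2:SO2 mole ratio is 1:1, so n(SO2) = 5.599 × 1/1 = 5.599 mol.
Mass of SO2 = 5.599 mol × 64.06 g/mol = 358.7 g.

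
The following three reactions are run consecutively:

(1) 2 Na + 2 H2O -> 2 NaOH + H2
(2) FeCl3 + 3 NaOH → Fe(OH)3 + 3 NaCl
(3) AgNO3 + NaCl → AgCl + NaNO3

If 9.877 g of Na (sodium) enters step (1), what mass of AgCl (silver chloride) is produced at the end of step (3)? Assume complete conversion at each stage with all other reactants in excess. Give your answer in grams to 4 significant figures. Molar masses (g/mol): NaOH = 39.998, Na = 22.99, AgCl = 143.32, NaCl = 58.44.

61.57 g

n(Na) = 9.877 / 22.99 = 0.42962 mol.
Reaction (1): Na→NaOH ratio 2:2 ⇒ n(NaOH) = 0.42962 mol.
Reaction (2): NaOH→NaCl ratio 3:3 ⇒ n(NaCl) = 0.42962 mol.
Reaction (3): NaCl→AgCl ratio 1:1 ⇒ n(AgCl) = 0.42962 mol.
Mass of AgCl = 0.42962 × 143.32 = 61.573 g.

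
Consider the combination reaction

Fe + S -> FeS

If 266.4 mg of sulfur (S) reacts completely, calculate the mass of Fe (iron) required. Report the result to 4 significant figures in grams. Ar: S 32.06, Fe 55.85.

0.4641 g

M(S) = 32.06 g/mol.
M(Fe) = 55.85 g/mol.
Convert: 266.4 mg = 0.26640 g.
n(S) = 0.26640 g / 32.06 g/mol = 0.0083094 mol.
From the equation the S:Fe mole ratio is 1:1, so n(Fe) = 0.0083094 × 1/1 = 0.0083094 mol.
Mass of Fe = 0.0083094 mol × 55.85 g/mol = 0.46408 g.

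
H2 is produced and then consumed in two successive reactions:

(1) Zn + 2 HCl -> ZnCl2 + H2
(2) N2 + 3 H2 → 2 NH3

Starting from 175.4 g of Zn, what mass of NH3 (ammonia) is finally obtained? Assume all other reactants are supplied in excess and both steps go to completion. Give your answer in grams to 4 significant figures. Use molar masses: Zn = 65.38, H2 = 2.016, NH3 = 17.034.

30.47 g

n(Zn) = 175.40 / 65.38 = 2.6828 mol.
Step 1 gives a 1:1 ratio of Zn to H2, so n(H2) = 2.6828 mol.
In step 2 the H2:NH3 ratio is 3:2, so n(NH3) = 1.7885 mol.
Mass of NH3 = 1.7885 × 17.034 = 30.466 g.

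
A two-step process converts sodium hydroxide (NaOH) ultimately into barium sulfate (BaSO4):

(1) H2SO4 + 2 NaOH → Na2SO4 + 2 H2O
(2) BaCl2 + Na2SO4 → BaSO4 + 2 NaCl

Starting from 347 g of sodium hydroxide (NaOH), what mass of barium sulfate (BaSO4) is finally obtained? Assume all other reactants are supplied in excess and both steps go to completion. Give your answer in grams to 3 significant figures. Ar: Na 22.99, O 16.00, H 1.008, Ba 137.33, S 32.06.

1010 g

M(NaOH) = 22.99 + 16.00 + 1.008 = 39.998 g/mol.
M(BaSO4) = 137.33 + 32.06 + 4(16.00) = 233.39 g/mol.
n(NaOH) = 347.0 / 39.998 = 8.675 mol.
Step 1 gives a 2:1 ratio of NaOH to Na2SO4, so n(Na2SO4) = 4.338 mol.
In step 2 the Na2SO4:BaSO4 ratio is 1:1, so n(BaSO4) = 4.338 mol.
Mass of BaSO4 = 4.338 × 233.39 = 1012 g.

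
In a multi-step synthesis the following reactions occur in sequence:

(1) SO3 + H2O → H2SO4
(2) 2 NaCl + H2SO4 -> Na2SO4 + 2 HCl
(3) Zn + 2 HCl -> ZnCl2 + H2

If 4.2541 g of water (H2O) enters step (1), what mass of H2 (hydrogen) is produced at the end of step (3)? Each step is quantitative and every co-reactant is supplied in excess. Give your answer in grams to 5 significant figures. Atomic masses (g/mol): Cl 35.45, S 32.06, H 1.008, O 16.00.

M(H2O) = 2(1.008) + 16.00 = 18.016 g/mol.
M(H2) = 2(1.008) = 2.016 g/mol.
n(H2O) = 4.2541 / 18.016 = 0.236129 mol.
Reaction (1): H2O→H2SO4 ratio 1:1 ⇒ n(H2SO4) = 0.236129 mol.
Reaction (2): H2SO4→HCl ratio 1:2 ⇒ n(HCl) = 0.472258 mol.
Reaction (3): HCl→H2 ratio 2:1 ⇒ n(H2) = 0.236129 mol.
Mass of H2 = 0.236129 × 2.016 = 0.476036 g.

0.47604 g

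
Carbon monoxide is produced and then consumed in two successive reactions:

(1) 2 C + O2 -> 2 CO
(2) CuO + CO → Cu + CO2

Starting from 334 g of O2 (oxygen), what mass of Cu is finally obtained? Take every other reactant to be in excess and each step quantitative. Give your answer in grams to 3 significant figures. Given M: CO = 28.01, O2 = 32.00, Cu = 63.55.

1330 g

n(O2) = 334.0 / 32.00 = 10.44 mol.
Step 1 gives a 1:2 ratio of O2 to CO, so n(CO) = 20.88 mol.
In step 2 the CO:Cu ratio is 1:1, so n(Cu) = 20.88 mol.
Mass of Cu = 20.88 × 63.55 = 1327 g.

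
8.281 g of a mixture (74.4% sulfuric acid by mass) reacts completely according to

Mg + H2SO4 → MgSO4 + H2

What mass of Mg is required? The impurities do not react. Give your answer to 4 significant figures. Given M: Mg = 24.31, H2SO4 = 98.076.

Mass of pure H2SO4 = 8.281 g × 0.744 = 6.1611 g.
n(H2SO4) = 6.1611 g / 98.076 g/mol = 0.062819 mol.
From the equation the H2SO4:Mg mole ratio is 1:1, so n(Mg) = 0.062819 × 1/1 = 0.062819 mol.
Mass of Mg = 0.062819 mol × 24.31 g/mol = 1.5271 g.

1.527 g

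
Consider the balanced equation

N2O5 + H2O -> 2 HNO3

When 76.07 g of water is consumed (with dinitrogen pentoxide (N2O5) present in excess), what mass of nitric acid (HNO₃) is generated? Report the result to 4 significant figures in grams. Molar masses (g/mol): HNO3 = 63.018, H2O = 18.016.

n(H2O) = 76.070 g / 18.016 g/mol = 4.2224 mol.
From the equation the H2O:HNO3 mole ratio is 1:2, so n(HNO3) = 4.2224 × 2/1 = 8.4447 mol.
Mass of HNO3 = 8.4447 mol × 63.018 g/mol = 532.17 g.

532.2 g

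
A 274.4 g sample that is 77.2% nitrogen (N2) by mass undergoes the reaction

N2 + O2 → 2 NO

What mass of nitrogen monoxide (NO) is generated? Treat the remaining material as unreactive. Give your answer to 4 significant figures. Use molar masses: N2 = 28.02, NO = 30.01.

453.8 g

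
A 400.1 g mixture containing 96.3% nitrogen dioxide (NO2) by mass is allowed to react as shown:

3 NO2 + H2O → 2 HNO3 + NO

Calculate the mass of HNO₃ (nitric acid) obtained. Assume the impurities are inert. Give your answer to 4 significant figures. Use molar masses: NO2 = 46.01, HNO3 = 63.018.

Mass of pure NO2 = 400.1 g × 0.963 = 385.30 g.
n(NO2) = 385.30 g / 46.01 g/mol = 8.3742 mol.
From the equation the NO2:HNO3 mole ratio is 3:2, so n(HNO3) = 8.3742 × 2/3 = 5.5828 mol.
Mass of HNO3 = 5.5828 mol × 63.018 g/mol = 351.82 g.

351.8 g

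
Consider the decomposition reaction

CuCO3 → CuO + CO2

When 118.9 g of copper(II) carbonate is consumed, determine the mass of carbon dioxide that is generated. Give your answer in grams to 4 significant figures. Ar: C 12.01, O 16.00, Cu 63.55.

42.35 g

M(CuCO3) = 63.55 + 12.01 + 3(16.00) = 123.56 g/mol.
M(CO2) = 12.01 + 2(16.00) = 44.01 g/mol.
n(CuCO3) = 118.90 g / 123.56 g/mol = 0.96229 mol.
From the equation the CuCO3:CO2 mole ratio is 1:1, so n(CO2) = 0.96229 × 1/1 = 0.96229 mol.
Mass of CO2 = 0.96229 mol × 44.01 g/mol = 42.350 g.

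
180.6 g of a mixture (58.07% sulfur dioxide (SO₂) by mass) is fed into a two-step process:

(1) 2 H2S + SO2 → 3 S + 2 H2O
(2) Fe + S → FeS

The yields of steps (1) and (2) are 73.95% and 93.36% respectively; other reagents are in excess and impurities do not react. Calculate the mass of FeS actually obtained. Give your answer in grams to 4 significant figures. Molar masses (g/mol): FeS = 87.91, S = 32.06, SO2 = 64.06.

298.1 g

Pure SO2 = 180.6 × 0.5807 = 104.87 g.
n(SO2) = 104.87 / 64.06 = 1.6371 mol.
Step 1 (SO2:S = 1:3): theoretical n(S) = 4.9114 mol; at 73.95% yield, n(S) = 3.6320 mol.
Step 2 (S:FeS = 1:1): theoretical n(FeS) = 3.6320 mol, so theoretical mass = 3.6320 × 87.91 = 319.29 g.
At 93.36% yield, actual mass of FeS = 319.29 × 0.9336 = 298.09 g.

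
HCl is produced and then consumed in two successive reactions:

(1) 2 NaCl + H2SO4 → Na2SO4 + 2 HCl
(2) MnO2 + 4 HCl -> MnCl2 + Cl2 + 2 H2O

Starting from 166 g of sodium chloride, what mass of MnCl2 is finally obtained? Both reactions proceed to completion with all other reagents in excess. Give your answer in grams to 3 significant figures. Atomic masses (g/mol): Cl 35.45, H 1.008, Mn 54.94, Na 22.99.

89.4 g

M(NaCl) = 22.99 + 35.45 = 58.44 g/mol.
M(MnCl2) = 54.94 + 2(35.45) = 125.84 g/mol.
n(NaCl) = 166.0 / 58.44 = 2.841 mol.
Step 1 gives a 2:2 ratio of NaCl to HCl, so n(HCl) = 2.841 mol.
In step 2 the HCl:MnCl2 ratio is 4:1, so n(MnCl2) = 0.7101 mol.
Mass of MnCl2 = 0.7101 × 125.84 = 89.36 g.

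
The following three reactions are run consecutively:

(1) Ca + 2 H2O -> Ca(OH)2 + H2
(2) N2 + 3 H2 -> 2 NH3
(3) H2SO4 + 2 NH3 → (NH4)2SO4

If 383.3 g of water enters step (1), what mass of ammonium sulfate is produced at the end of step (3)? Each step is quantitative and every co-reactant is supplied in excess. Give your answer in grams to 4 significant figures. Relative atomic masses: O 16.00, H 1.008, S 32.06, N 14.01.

468.6 g

M(H2O) = 2(1.008) + 16.00 = 18.016 g/mol.
M((NH4)2SO4) = 2(14.01) + 8(1.008) + 32.06 + 4(16.00) = 132.144 g/mol.
n(H2O) = 383.3 / 18.016 = 21.276 mol.
Reaction (1): H2O→H2 ratio 2:1 ⇒ n(H2) = 10.638 mol.
Reaction (2): H2→NH3 ratio 3:2 ⇒ n(NH3) = 7.0918 mol.
Reaction (3): NH3→(NH4)2SO4 ratio 2:1 ⇒ n((NH4)2SO4) = 3.5459 mol.
Mass of (NH4)2SO4 = 3.5459 × 132.144 = 468.57 g.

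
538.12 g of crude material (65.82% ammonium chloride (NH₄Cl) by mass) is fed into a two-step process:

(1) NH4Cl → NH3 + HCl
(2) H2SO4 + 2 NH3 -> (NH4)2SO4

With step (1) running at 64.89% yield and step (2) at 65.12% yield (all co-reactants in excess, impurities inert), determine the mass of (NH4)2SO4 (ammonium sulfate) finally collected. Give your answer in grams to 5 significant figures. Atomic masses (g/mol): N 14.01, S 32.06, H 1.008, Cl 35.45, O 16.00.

184.87 g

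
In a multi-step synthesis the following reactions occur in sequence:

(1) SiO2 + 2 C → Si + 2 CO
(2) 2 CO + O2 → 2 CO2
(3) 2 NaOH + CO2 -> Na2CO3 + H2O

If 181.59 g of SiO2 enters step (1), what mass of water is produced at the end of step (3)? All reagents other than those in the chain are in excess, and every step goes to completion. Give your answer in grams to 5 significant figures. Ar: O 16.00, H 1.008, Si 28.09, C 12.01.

M(SiO2) = 28.09 + 2(16.00) = 60.09 g/mol.
M(H2O) = 2(1.008) + 16.00 = 18.016 g/mol.
n(SiO2) = 181.59 / 60.09 = 3.02197 mol.
Reaction (1): SiO2→CO ratio 1:2 ⇒ n(CO) = 6.04393 mol.
Reaction (2): CO→CO2 ratio 2:2 ⇒ n(CO2) = 6.04393 mol.
Reaction (3): CO2→H2O ratio 1:1 ⇒ n(H2O) = 6.04393 mol.
Mass of H2O = 6.04393 × 18.016 = 108.888 g.

108.89 g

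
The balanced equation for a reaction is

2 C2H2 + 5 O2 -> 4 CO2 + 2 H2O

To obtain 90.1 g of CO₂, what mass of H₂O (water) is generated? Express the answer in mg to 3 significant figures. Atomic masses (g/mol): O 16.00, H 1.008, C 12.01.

18400 mg

M(CO2) = 12.01 + 2(16.00) = 44.01 g/mol.
M(H2O) = 2(1.008) + 16.00 = 18.016 g/mol.
n(CO2) = 90.10 g / 44.01 g/mol = 2.047 mol.
From the equation the CO2:H2O mole ratio is 4:2, so n(H2O) = 2.047 × 2/4 = 1.024 mol.
Mass of H2O = 1.024 mol × 18.016 g/mol = 18.44 g.
Converting to mg: 18.44 g = 18400 mg.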